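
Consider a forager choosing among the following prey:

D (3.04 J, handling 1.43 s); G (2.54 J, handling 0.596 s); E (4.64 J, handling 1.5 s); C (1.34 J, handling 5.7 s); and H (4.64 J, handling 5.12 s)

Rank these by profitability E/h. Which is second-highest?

In descending order of E/h:
G: 2.54/0.596 = 4.26 J/s
E: 4.64/1.5 = 3.09 J/s
D: 3.04/1.43 = 2.13 J/s
H: 4.64/5.12 = 0.906 J/s
C: 1.34/5.7 = 0.235 J/s

E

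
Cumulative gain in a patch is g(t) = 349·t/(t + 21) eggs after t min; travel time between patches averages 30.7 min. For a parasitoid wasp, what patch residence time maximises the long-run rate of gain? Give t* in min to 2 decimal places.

Optimal t* satisfies g'(t*) = g(t*)/(T + t*).
g'(t) = 349·21/(t + 21)². Setting 349·21/(t+21)² = 349t/[(t+21)(30.7+t)] gives 21(30.7+t) = t(t+21), so t² = 21×30.7 = 644.7.
t* = √644.7 = 25.39 min.

25.39 min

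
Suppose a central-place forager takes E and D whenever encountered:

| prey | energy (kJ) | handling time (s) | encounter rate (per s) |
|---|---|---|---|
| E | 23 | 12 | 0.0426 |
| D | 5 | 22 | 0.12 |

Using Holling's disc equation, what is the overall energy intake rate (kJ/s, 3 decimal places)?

0.381 kJ/s

R = (0.0426×23 + 0.12×5) / (1 + 0.0426×12 + 0.12×22) = 1.58/4.151 = 0.3806 kJ/s.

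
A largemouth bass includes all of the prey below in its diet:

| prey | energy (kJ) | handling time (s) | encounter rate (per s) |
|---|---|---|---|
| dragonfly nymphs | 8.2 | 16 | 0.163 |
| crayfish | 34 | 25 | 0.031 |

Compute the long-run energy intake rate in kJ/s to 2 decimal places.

R = (0.163×8.2 + 0.031×34) / (1 + 0.163×16 + 0.031×25) = 2.391/4.383 = 0.5454 kJ/s.

0.55 kJ/s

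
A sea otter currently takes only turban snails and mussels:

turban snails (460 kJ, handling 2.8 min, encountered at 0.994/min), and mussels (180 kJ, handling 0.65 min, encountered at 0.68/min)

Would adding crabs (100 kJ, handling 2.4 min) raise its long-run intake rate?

No

On turban snails and mussels alone, R = ΣλE/(1+Σλh) = 579.6/4.225 = 137.2 kJ/min.
crabs: E/h = 100/2.4 = 41.67 kJ/min.
41.67 < 137.2, so adding crabs would lower the average — exclude it.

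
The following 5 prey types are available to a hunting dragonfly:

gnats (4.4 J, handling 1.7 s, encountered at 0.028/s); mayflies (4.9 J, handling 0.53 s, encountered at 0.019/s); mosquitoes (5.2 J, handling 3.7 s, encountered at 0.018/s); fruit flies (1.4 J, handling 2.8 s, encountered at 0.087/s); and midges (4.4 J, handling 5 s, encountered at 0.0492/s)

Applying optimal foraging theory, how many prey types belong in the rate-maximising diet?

5

E/h in descending order: mayflies 9.25, gnats 2.59, mosquitoes 1.41, midges 0.88, fruit flies 0.5 J/s. The optimal diet is the largest prefix of this list for which every included type satisfies E_i/h_i > R on the types above it.
Rate on top 1: 0.09217. gnats: 2.59 > 0.09217 → include.
Rate on top 2: 0.2045. mosquitoes: 1.41 > 0.2045 → include.
Rate on top 3: 0.2756. midges: 0.88 > 0.2756 → include.
Rate on top 4: 0.3841. fruit flies: 0.5 > 0.3841 → include.
Optimal diet: mayflies, gnats, mosquitoes, midges, fruit flies — 5 of 5 types.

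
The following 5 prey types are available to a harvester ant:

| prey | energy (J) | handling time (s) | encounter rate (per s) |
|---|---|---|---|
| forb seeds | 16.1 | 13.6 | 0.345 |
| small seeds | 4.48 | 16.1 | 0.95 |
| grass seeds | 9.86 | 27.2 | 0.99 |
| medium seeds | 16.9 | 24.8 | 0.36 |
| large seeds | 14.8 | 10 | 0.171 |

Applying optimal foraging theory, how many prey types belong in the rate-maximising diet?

2

Rank by E/h (J/s): large seeds 1.48, forb seeds 1.18, medium seeds 0.681, grass seeds 0.362, small seeds 0.278. Include each in turn until the next type's E/h falls below the running intake rate.
Rate on top 1: 0.9339. forb seeds: 1.18 > 0.9339 → include.
Rate on top 2: 1.092. medium seeds: 0.681 < 1.092 → exclude; stop.
Optimal diet: large seeds, forb seeds — 2 of 5 types.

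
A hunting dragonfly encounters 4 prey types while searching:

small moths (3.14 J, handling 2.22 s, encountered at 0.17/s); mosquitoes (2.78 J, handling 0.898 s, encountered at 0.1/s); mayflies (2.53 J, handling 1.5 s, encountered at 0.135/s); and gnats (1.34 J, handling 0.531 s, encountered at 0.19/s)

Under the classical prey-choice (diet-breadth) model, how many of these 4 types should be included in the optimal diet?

4

Profitabilities (E/h, J/s): mosquitoes 3.1, gnats 2.52, mayflies 1.69, small moths 1.41. Add prey in this order while the next type's profitability exceeds the intake rate on those already taken.
Rate on top 1: 0.2551. gnats: 2.52 > 0.2551 → include.
Rate on top 2: 0.4473. mayflies: 1.69 > 0.4473 → include.
Rate on top 3: 0.6274. small moths: 1.41 > 0.6274 → include.
Optimal diet: mosquitoes, gnats, mayflies, small moths — 4 of 4 types.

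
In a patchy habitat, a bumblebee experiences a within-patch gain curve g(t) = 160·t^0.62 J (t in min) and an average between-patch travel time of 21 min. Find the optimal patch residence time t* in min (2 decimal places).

Maximise g(t)/(T+t): set derivative to zero → g'(t)(T+t) = g(t).
g'(t) = 0.62·160·t^-0.38. Setting 0.62·160·t^-0.38 = 160·t^0.62/(21+t) gives 0.62(21+t) = t, so 0.38·t = 0.62×21.
t* = 0.62×21/0.38 = 34.26 min.

34.26 min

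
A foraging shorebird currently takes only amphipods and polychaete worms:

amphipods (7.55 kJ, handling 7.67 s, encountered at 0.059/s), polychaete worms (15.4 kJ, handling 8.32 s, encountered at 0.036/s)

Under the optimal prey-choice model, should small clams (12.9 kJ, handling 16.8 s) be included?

Intake rate on the current diet: R = (0.059×7.55 + 0.036×15.4) / (1 + 0.059×7.67 + 0.036×8.32) = 0.9998/1.752 = 0.5707 kJ/s.
small clams: E/h = 12.9/16.8 = 0.7679 kJ/s.
Since 0.7679 > R, including small clams increases the long-run rate.

Yes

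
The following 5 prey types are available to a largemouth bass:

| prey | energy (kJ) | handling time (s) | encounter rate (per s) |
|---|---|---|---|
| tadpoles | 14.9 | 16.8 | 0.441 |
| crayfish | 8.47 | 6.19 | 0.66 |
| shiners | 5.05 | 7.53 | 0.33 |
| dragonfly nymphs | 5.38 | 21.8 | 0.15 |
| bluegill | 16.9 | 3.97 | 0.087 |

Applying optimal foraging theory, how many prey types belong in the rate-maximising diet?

2

Profitabilities (E/h, kJ/s): bluegill 4.26, crayfish 1.37, tadpoles 0.887, shiners 0.671, dragonfly nymphs 0.247. Add prey in this order while the next type's profitability exceeds the intake rate on those already taken.
Rate on top 1: 1.093. crayfish: 1.37 > 1.093 → include.
Rate on top 2: 1.3. tadpoles: 0.887 < 1.3 → exclude; stop.
Optimal diet: bluegill, crayfish — 2 of 5 types.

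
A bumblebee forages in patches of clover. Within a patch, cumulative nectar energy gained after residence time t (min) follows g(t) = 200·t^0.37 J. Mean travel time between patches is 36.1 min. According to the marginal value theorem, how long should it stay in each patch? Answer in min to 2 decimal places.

21.20 min

By the marginal value theorem, leave when the instantaneous gain rate g'(t) equals the habitat-wide average g(t)/(T + t).
g'(t) = 0.37·200·t^-0.63. Setting 0.37·200·t^-0.63 = 200·t^0.37/(36.1+t) gives 0.37(36.1+t) = t, so 0.63·t = 0.37×36.1.
t* = 0.37×36.1/0.63 = 21.2 min.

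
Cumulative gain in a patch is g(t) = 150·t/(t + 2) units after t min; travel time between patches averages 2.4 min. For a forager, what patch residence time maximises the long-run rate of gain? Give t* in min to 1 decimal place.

Maximise g(t)/(T+t): set derivative to zero → g'(t)(T+t) = g(t).
g'(t) = 150·2/(t + 2)². Setting 150·2/(t+2)² = 150t/[(t+2)(2.4+t)] gives 2(2.4+t) = t(t+2), so t² = 2×2.4 = 4.8.
t* = √4.8 = 2.191 min.

2.2 min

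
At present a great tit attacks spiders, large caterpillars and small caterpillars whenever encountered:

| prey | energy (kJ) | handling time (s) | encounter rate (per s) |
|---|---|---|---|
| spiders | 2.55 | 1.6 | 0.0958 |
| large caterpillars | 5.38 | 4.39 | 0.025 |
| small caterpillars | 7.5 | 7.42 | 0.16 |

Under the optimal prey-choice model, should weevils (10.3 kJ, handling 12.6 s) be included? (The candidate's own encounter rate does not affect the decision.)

Current rate: (0.0958×2.55 + 0.025×5.38 + 0.16×7.5)/(1 + 0.0958×1.6 + 0.025×4.39 + 0.16×7.42) = 0.6443 kJ/s.
Profitability of weevils: 10.3/12.6 = 0.8175 kJ/s.
Since 0.8175 > R, including weevils increases the long-run rate.

Yes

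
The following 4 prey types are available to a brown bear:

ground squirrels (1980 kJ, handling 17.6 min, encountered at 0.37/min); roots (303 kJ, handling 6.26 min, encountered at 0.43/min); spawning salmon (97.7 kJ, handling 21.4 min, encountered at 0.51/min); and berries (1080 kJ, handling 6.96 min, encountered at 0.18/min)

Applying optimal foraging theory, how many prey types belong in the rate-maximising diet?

Rank by E/h (kJ/min): berries 155, ground squirrels 112, roots 48.4, spawning salmon 4.57. Include each in turn until the next type's E/h falls below the running intake rate.
Rate on top 1: 86.29. ground squirrels: 112 > 86.29 → include.
Rate on top 2: 105.8. roots: 48.4 < 105.8 → exclude; stop.
Optimal diet: berries, ground squirrels — 2 of 4 types.

2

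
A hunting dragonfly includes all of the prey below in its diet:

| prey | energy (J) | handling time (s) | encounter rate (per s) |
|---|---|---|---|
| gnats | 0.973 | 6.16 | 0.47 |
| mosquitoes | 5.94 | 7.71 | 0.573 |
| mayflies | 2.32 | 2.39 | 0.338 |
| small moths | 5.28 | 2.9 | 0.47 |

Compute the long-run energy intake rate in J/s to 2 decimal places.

Energy encountered per unit search time: 0.47×0.973 + 0.573×5.94 + 0.338×2.32 + 0.47×5.28 = 7.127 J/s.
Handling time per unit search time: 0.47×6.16 + 0.573×7.71 + 0.338×2.39 + 0.47×2.9 = 9.484.
Rate = 7.127/(1 + 9.484) = 0.6798 J/s.

0.68 J/s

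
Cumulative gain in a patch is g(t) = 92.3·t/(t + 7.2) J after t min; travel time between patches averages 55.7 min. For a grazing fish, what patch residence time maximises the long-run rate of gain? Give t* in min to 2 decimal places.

By the marginal value theorem, leave when the instantaneous gain rate g'(t) equals the habitat-wide average g(t)/(T + t).
g'(t) = 92.3·7.2/(t + 7.2)². Setting 92.3·7.2/(t+7.2)² = 92.3t/[(t+7.2)(55.7+t)] gives 7.2(55.7+t) = t(t+7.2), so t² = 7.2×55.7 = 401.
t* = √401 = 20.03 min.

20.03 min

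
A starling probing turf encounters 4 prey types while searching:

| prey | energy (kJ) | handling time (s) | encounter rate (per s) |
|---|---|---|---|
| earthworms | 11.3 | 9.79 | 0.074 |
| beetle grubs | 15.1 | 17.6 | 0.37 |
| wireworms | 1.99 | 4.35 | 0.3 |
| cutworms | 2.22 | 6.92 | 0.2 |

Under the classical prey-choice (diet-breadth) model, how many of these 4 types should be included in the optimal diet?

2

Rank by E/h (kJ/s): earthworms 1.15, beetle grubs 0.858, wireworms 0.457, cutworms 0.321. Include each in turn until the next type's E/h falls below the running intake rate.
Rate on top 1: 0.4849. beetle grubs: 0.858 > 0.4849 → include.
Rate on top 2: 0.7798. wireworms: 0.457 < 0.7798 → exclude; stop.
Optimal diet: earthworms, beetle grubs — 2 of 4 types.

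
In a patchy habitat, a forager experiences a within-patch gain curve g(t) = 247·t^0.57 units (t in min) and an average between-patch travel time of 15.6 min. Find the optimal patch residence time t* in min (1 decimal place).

Optimal t* satisfies g'(t*) = g(t*)/(T + t*).
g'(t) = 0.57·247·t^-0.43. Setting 0.57·247·t^-0.43 = 247·t^0.57/(15.6+t) gives 0.57(15.6+t) = t, so 0.43·t = 0.57×15.6.
t* = 0.57×15.6/0.43 = 20.68 min.

20.7 min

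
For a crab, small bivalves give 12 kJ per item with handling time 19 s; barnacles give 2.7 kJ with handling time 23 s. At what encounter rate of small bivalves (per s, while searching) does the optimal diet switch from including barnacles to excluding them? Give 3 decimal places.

At the threshold, the rate on small bivalves alone equals the profitability of barnacles: λ·12/(1 + λ·19) = 2.7/23 = 0.1174.
Rearranging, λ(12 − 0.1174×19) = 0.1174, so λ = 0.1174/9.77 = 0.01202 per s.

0.012 per s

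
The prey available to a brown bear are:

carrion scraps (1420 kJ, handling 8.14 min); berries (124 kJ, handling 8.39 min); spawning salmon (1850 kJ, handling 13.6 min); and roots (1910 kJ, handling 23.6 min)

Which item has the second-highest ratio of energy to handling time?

In descending order of E/h:
carrion scraps: 1420/8.14 = 174 kJ/min
spawning salmon: 1850/13.6 = 136 kJ/min
roots: 1910/23.6 = 80.9 kJ/min
berries: 124/8.39 = 14.8 kJ/min

spawning salmon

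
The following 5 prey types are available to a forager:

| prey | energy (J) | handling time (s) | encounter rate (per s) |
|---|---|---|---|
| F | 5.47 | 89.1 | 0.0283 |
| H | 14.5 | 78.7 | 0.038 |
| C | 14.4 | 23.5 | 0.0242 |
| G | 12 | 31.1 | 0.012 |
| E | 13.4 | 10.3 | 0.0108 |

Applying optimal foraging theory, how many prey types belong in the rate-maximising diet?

Rank by E/h (J/s): E 1.3, C 0.613, G 0.386, H 0.184, F 0.0614. Include each in turn until the next type's E/h falls below the running intake rate.
Rate on top 1: 0.1302. C: 0.613 > 0.1302 → include.
Rate on top 2: 0.2936. G: 0.386 > 0.2936 → include.
Rate on top 3: 0.3104. H: 0.184 < 0.3104 → exclude; stop.
Optimal diet: E, C, G — 3 of 5 types.

3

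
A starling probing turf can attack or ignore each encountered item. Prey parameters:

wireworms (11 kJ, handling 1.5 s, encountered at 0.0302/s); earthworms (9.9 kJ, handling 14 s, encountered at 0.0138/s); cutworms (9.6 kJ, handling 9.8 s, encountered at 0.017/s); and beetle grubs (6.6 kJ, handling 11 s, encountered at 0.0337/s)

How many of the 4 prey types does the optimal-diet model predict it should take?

4

Profitabilities (E/h, kJ/s): wireworms 7.33, cutworms 0.98, earthworms 0.707, beetle grubs 0.6. Add prey in this order while the next type's profitability exceeds the intake rate on those already taken.
Rate on top 1: 0.3178. cutworms: 0.98 > 0.3178 → include.
Rate on top 2: 0.4088. earthworms: 0.707 > 0.4088 → include.
Rate on top 3: 0.4498. beetle grubs: 0.6 > 0.4498 → include.
Optimal diet: wireworms, cutworms, earthworms, beetle grubs — 4 of 4 types.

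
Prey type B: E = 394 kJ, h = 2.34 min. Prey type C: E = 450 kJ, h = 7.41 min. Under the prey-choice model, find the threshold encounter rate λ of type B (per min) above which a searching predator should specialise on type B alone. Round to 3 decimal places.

At the threshold, the rate on type B alone equals the profitability of type C: λ·394/(1 + λ·2.34) = 450/7.41 = 60.73.
Rearranging, λ(394 − 60.73×2.34) = 60.73, so λ = 60.73/251.9 = 0.2411 per min.

0.241 per min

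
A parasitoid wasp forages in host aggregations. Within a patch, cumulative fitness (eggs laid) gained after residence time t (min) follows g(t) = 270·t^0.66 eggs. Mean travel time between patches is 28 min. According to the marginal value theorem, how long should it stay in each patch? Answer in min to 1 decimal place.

Maximise g(t)/(T+t): set derivative to zero → g'(t)(T+t) = g(t).
g'(t) = 0.66·270·t^-0.34. Setting 0.66·270·t^-0.34 = 270·t^0.66/(28+t) gives 0.66(28+t) = t, so 0.34·t = 0.66×28.
t* = 0.66×28/0.34 = 54.35 min.

54.4 min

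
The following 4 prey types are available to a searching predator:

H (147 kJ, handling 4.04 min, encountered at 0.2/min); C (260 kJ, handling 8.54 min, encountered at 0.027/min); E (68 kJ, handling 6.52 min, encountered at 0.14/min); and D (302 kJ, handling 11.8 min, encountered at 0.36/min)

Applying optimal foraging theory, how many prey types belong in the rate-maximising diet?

Rank by E/h (kJ/min): H 36.4, C 30.4, D 25.6, E 10.4. Include each in turn until the next type's E/h falls below the running intake rate.
Rate on top 1: 16.26. C: 30.4 > 16.26 → include.
Rate on top 2: 17.87. D: 25.6 > 17.87 → include.
Rate on top 3: 23.09. E: 10.4 < 23.09 → exclude; stop.
Optimal diet: H, C, D — 3 of 4 types.

3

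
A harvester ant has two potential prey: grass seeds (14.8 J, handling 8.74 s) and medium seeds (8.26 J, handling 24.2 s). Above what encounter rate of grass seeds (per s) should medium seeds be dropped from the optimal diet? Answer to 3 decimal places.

0.029 per s

The zero-one rule: include medium seeds iff E₂/h₂ > λE₁/(1+λh₁). Equality gives the switch point.
λE₁h₂ = E₂ + λE₂h₁ ⇒ λ = E₂/(E₁h₂ − E₂h₁) = 8.26/(358.2 − 72.19) = 0.02888 per s.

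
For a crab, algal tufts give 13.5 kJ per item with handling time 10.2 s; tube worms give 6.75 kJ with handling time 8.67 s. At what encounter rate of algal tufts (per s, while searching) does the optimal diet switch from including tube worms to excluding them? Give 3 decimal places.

0.140 per s

Drop tube worms once their profitability E₂/h₂ falls below the rate achievable on algal tufts alone: E₂/h₂ = λE₁/(1 + λh₁).
Solve for λ: λE₁h₂ = E₂(1 + λh₁) → λ(E₁h₂ − E₂h₁) = E₂ → λ = E₂/(E₁h₂ − E₂h₁).
λ = 6.75/(13.5×8.67 − 6.75×10.2) = 6.75/48.2 = 0.1401 per s.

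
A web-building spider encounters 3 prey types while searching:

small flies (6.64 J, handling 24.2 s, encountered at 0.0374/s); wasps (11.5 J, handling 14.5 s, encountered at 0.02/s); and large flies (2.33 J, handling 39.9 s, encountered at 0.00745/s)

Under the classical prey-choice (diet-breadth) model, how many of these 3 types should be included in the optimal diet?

2

Profitabilities (E/h, J/s): wasps 0.793, small flies 0.274, large flies 0.0584. Add prey in this order while the next type's profitability exceeds the intake rate on those already taken.
Rate on top 1: 0.1783. small flies: 0.274 > 0.1783 → include.
Rate on top 2: 0.2179. large flies: 0.0584 < 0.2179 → exclude; stop.
Optimal diet: wasps, small flies — 2 of 3 types.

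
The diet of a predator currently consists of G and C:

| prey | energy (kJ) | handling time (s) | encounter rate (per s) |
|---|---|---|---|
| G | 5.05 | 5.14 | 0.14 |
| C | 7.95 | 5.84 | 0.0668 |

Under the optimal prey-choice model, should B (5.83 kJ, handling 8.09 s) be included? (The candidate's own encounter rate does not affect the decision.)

Yes

On G and C alone, R = ΣλE/(1+Σλh) = 1.238/2.11 = 0.5868 kJ/s.
Profitability of B: 5.83/8.09 = 0.7206 kJ/s.
Since 0.7206 > R, including B increases the long-run rate.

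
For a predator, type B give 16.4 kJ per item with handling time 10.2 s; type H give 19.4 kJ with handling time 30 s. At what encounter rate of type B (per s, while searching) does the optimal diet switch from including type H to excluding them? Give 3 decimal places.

0.066 per s

Drop type H once their profitability E₂/h₂ falls below the rate achievable on type B alone: E₂/h₂ = λE₁/(1 + λh₁).
Solve for λ: λE₁h₂ = E₂(1 + λh₁) → λ(E₁h₂ − E₂h₁) = E₂ → λ = E₂/(E₁h₂ − E₂h₁).
λ = 19.4/(16.4×30 − 19.4×10.2) = 19.4/294.1 = 0.06596 per s.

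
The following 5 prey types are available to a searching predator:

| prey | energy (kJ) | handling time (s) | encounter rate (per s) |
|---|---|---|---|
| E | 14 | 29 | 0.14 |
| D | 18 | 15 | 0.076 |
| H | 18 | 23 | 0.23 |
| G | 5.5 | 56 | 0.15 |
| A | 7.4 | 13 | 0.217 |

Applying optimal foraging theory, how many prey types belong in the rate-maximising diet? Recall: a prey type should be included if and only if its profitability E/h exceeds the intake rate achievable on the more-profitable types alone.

2

Rank by E/h (kJ/s): D 1.2, H 0.783, A 0.569, E 0.483, G 0.0982. Include each in turn until the next type's E/h falls below the running intake rate.
Rate on top 1: 0.6393. H: 0.783 > 0.6393 → include.
Rate on top 2: 0.7413. A: 0.569 < 0.7413 → exclude; stop.
Optimal diet: D, H — 2 of 5 types.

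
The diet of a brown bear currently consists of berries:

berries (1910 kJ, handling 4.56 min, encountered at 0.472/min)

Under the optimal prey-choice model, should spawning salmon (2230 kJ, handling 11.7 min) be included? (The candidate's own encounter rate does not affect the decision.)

Intake rate on the current diet: R = (0.472×1910) / (1 + 0.472×4.56) = 901.5/3.152 = 286 kJ/min.
Profitability of spawning salmon: 2230/11.7 = 190.6 kJ/min.
Since 190.6 < R, time spent handling spawning salmon is better spent searching.

No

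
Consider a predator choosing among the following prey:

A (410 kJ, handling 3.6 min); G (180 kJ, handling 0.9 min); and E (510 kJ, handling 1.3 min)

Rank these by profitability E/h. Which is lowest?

A

In descending order of E/h:
E: 510/1.3 = 392 kJ/min
G: 180/0.9 = 200 kJ/min
A: 410/3.6 = 114 kJ/min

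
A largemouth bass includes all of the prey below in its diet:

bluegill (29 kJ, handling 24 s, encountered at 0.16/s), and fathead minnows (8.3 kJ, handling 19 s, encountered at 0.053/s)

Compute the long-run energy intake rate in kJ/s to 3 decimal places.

R = Σλ_iE_i / (1 + Σλ_ih_i)
Numerator: 0.16×29 + 0.053×8.3 = 5.08
Denominator: 1 + 0.16×24 + 0.053×19 = 5.847
R = 5.08/5.847 = 0.8688 kJ/s

0.869 kJ/s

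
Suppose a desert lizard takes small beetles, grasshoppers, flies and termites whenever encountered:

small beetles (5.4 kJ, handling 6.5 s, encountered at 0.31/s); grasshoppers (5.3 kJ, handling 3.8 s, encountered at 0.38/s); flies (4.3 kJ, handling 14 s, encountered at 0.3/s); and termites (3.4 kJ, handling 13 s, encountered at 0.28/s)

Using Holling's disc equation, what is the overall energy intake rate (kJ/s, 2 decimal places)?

R = (0.31×5.4 + 0.38×5.3 + 0.3×4.3 + 0.28×3.4) / (1 + 0.31×6.5 + 0.38×3.8 + 0.3×14 + 0.28×13) = 5.93/12.3 = 0.4822 kJ/s.

0.48 kJ/s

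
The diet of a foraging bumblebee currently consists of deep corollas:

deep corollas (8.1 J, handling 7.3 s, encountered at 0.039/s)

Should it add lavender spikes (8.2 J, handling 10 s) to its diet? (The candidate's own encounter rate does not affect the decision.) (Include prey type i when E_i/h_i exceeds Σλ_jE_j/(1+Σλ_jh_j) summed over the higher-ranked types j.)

On deep corollas alone, R = ΣλE/(1+Σλh) = 0.3159/1.285 = 0.2459 J/s.
Profitability of lavender spikes: 8.2/10 = 0.82 J/s.
0.82 > 0.2459, so adding lavender spikes raises the average — include it.

Yes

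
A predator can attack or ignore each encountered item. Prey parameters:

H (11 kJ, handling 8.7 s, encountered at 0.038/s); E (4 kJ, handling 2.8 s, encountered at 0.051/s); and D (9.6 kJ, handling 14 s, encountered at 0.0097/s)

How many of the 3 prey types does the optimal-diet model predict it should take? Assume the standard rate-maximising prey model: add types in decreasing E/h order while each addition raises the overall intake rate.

Rank by E/h (kJ/s): E 1.43, H 1.26, D 0.686. Include each in turn until the next type's E/h falls below the running intake rate.
Rate on top 1: 0.1785. H: 1.26 > 0.1785 → include.
Rate on top 2: 0.4222. D: 0.686 > 0.4222 → include.
Optimal diet: E, H, D — 3 of 3 types.

3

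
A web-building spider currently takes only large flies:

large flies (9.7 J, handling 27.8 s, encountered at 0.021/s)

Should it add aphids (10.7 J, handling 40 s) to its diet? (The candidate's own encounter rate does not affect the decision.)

Intake rate on the current diet: R = (0.021×9.7) / (1 + 0.021×27.8) = 0.2037/1.584 = 0.1286 J/s.
Profitability of aphids: 10.7/40 = 0.2675 J/s.
0.2675 > 0.1286, so adding aphids raises the average — include it.

Yes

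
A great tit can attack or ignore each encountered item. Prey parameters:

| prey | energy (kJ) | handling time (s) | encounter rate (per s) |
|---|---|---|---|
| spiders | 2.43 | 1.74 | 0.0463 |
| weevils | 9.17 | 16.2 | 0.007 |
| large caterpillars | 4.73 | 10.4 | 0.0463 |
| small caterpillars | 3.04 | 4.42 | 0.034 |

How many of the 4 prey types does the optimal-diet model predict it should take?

Profitabilities (E/h, kJ/s): spiders 1.4, small caterpillars 0.688, weevils 0.566, large caterpillars 0.455. Add prey in this order while the next type's profitability exceeds the intake rate on those already taken.
Rate on top 1: 0.1041. small caterpillars: 0.688 > 0.1041 → include.
Rate on top 2: 0.1754. weevils: 0.566 > 0.1754 → include.
Rate on top 3: 0.2083. large caterpillars: 0.455 > 0.2083 → include.
Optimal diet: spiders, small caterpillars, weevils, large caterpillars — 4 of 4 types.

4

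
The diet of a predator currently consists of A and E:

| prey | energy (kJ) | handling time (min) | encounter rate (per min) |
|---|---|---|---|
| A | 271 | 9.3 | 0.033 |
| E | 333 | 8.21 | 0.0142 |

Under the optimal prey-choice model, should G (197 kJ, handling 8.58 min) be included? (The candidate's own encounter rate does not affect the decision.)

On A and E alone, R = ΣλE/(1+Σλh) = 13.67/1.423 = 9.604 kJ/min.
G: E/h = 197/8.58 = 22.96 kJ/min.
22.96 > 9.604, so adding G raises the average — include it.

Yes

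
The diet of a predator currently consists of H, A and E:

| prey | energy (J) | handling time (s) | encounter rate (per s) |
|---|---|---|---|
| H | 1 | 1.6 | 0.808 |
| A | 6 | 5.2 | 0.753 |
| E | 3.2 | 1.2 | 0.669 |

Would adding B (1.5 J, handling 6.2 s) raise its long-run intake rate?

No

On H, A and E alone, R = ΣλE/(1+Σλh) = 7.467/7.011 = 1.065 J/s.
Profitability of B: 1.5/6.2 = 0.2419 J/s.
0.2419 < 1.065, so adding B would lower the average — exclude it.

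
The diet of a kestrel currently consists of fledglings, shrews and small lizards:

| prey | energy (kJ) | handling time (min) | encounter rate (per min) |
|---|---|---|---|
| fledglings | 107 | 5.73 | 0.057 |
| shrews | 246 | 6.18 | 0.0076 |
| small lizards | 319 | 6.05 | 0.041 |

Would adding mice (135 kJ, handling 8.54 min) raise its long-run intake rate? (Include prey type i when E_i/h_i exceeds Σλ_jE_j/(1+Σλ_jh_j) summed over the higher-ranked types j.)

Current rate: (0.057×107 + 0.0076×246 + 0.041×319)/(1 + 0.057×5.73 + 0.0076×6.18 + 0.041×6.05) = 12.98 kJ/min.
mice: E/h = 135/8.54 = 15.81 kJ/min.
15.81 > 12.98, so adding mice raises the average — include it.

Yes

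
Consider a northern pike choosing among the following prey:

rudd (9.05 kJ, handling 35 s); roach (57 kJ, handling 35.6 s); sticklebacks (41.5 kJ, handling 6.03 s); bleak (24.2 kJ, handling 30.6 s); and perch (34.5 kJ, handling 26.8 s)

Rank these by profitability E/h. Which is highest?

sticklebacks

In descending order of E/h:
sticklebacks: 41.5/6.03 = 6.88 kJ/s
roach: 57/35.6 = 1.6 kJ/s
perch: 34.5/26.8 = 1.29 kJ/s
bleak: 24.2/30.6 = 0.791 kJ/s
rudd: 9.05/35 = 0.259 kJ/s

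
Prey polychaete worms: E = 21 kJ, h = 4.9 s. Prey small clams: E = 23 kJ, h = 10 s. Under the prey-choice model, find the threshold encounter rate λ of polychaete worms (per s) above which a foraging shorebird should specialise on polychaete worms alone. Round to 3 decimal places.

0.236 per s

At the threshold, the rate on polychaete worms alone equals the profitability of small clams: λ·21/(1 + λ·4.9) = 23/10 = 2.3.
Rearranging, λ(21 − 2.3×4.9) = 2.3, so λ = 2.3/9.73 = 0.2364 per s.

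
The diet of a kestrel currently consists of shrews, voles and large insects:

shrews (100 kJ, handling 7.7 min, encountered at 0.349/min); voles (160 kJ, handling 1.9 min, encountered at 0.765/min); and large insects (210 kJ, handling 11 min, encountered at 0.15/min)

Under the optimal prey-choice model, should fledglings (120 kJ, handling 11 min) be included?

Current rate: (0.349×100 + 0.765×160 + 0.15×210)/(1 + 0.349×7.7 + 0.765×1.9 + 0.15×11) = 27.8 kJ/min.
Profitability of fledglings: 120/11 = 10.91 kJ/min.
10.91 < 27.8, so adding fledglings would lower the average — exclude it.

No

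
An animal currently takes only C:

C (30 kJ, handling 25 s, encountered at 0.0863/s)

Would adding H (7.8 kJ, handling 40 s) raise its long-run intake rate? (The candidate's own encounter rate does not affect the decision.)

No

Intake rate on the current diet: R = (0.0863×30) / (1 + 0.0863×25) = 2.589/3.158 = 0.82 kJ/s.
Profitability of H: 7.8/40 = 0.195 kJ/s.
Since 0.195 < R, time spent handling H is better spent searching.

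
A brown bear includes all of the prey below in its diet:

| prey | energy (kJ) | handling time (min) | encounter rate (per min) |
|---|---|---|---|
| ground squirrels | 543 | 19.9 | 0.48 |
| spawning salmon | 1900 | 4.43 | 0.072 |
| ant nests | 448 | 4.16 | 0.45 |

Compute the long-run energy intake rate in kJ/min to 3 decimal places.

Energy encountered per unit search time: 0.48×543 + 0.072×1900 + 0.45×448 = 599 kJ/min.
Handling time per unit search time: 0.48×19.9 + 0.072×4.43 + 0.45×4.16 = 11.74.
Rate = 599/(1 + 11.74) = 47.01 kJ/min.

47.009 kJ/min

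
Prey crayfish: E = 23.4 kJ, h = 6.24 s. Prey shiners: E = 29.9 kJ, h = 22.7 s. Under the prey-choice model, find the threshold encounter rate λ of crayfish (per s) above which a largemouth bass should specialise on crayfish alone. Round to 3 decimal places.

0.087 per s

The zero-one rule: include shiners iff E₂/h₂ > λE₁/(1+λh₁). Equality gives the switch point.
λE₁h₂ = E₂ + λE₂h₁ ⇒ λ = E₂/(E₁h₂ − E₂h₁) = 29.9/(531.2 − 186.6) = 0.08677 per s.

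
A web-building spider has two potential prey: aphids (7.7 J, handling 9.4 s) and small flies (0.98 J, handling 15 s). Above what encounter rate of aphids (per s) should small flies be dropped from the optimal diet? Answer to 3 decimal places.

Drop small flies once their profitability E₂/h₂ falls below the rate achievable on aphids alone: E₂/h₂ = λE₁/(1 + λh₁).
Solve for λ: λE₁h₂ = E₂(1 + λh₁) → λ(E₁h₂ − E₂h₁) = E₂ → λ = E₂/(E₁h₂ − E₂h₁).
λ = 0.98/(7.7×15 − 0.98×9.4) = 0.98/106.3 = 0.00922 per s.

0.009 per s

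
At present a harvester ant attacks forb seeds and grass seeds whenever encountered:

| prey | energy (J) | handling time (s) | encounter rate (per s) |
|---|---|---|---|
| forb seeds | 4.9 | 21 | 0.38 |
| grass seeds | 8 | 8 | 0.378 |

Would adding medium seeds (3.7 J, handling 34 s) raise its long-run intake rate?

No

Current rate: (0.38×4.9 + 0.378×8)/(1 + 0.38×21 + 0.378×8) = 0.407 J/s.
Profitability of medium seeds: 3.7/34 = 0.1088 J/s.
Since 0.1088 < R, time spent handling medium seeds is better spent searching.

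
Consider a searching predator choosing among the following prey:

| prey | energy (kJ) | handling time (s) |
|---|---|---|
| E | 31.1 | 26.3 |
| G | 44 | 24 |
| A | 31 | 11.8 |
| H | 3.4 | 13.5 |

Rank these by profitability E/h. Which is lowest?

H

Profitability E/h (kJ/s): E = 31.1/26.3 = 1.18, G = 44/24 = 1.83, A = 31/11.8 = 2.63, H = 3.4/13.5 = 0.252.
Ranked: A > G > E > H.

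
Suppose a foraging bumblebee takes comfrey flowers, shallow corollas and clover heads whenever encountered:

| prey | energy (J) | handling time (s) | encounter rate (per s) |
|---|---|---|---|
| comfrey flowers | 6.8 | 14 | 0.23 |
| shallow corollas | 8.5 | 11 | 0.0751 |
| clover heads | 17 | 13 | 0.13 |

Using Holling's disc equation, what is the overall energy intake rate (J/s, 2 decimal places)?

R = Σλ_iE_i / (1 + Σλ_ih_i)
Numerator: 0.23×6.8 + 0.0751×8.5 + 0.13×17 = 4.412
Denominator: 1 + 0.23×14 + 0.0751×11 + 0.13×13 = 6.736
R = 4.412/6.736 = 0.655 J/s

0.66 J/s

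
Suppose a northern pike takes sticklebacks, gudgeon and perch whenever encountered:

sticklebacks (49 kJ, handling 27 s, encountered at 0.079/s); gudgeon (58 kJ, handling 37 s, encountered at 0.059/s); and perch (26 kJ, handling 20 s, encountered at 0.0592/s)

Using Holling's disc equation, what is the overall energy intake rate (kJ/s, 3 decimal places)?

1.359 kJ/s

R = Σλ_iE_i / (1 + Σλ_ih_i)
Numerator: 0.079×49 + 0.059×58 + 0.0592×26 = 8.832
Denominator: 1 + 0.079×27 + 0.059×37 + 0.0592×20 = 6.5
R = 8.832/6.5 = 1.359 kJ/s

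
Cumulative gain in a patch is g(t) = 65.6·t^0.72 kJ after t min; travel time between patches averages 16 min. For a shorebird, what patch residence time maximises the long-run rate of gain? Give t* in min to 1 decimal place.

By the marginal value theorem, leave when the instantaneous gain rate g'(t) equals the habitat-wide average g(t)/(T + t).
g'(t) = 0.72·65.6·t^-0.28. Setting 0.72·65.6·t^-0.28 = 65.6·t^0.72/(16+t) gives 0.72(16+t) = t, so 0.28·t = 0.72×16.
t* = 0.72×16/0.28 = 41.14 min.

41.1 min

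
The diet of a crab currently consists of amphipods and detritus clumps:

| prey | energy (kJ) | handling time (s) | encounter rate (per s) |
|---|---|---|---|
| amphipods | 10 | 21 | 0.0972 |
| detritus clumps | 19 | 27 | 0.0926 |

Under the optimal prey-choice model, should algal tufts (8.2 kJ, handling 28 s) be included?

No

Current rate: (0.0972×10 + 0.0926×19)/(1 + 0.0972×21 + 0.0926×27) = 0.4929 kJ/s.
Profitability of algal tufts: 8.2/28 = 0.2929 kJ/s.
0.2929 < 0.4929, so adding algal tufts would lower the average — exclude it.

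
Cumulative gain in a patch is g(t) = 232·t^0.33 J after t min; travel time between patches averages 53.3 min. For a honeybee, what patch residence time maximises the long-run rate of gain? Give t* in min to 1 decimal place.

26.3 min

Optimal t* satisfies g'(t*) = g(t*)/(T + t*).
g'(t) = 0.33·232·t^-0.67. Setting 0.33·232·t^-0.67 = 232·t^0.33/(53.3+t) gives 0.33(53.3+t) = t, so 0.67·t = 0.33×53.3.
t* = 0.33×53.3/0.67 = 26.25 min.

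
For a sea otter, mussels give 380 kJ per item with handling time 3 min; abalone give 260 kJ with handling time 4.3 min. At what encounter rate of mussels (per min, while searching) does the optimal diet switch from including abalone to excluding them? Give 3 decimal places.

0.304 per min

At the threshold, the rate on mussels alone equals the profitability of abalone: λ·380/(1 + λ·3) = 260/4.3 = 60.47.
Rearranging, λ(380 − 60.47×3) = 60.47, so λ = 60.47/198.6 = 0.3044 per min.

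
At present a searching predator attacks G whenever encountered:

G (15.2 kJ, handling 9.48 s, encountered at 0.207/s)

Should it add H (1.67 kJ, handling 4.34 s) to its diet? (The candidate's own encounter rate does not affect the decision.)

On G alone, R = ΣλE/(1+Σλh) = 3.146/2.962 = 1.062 kJ/s.
H: E/h = 1.67/4.34 = 0.3848 kJ/s.
Since 0.3848 < R, time spent handling H is better spent searching.

No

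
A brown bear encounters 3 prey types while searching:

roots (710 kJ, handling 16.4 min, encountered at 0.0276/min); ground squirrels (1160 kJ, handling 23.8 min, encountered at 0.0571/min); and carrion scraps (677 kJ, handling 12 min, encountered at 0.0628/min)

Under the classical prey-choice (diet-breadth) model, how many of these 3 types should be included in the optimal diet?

Rank by E/h (kJ/min): carrion scraps 56.4, ground squirrels 48.7, roots 43.3. Include each in turn until the next type's E/h falls below the running intake rate.
Rate on top 1: 24.24. ground squirrels: 48.7 > 24.24 → include.
Rate on top 2: 34.94. roots: 43.3 > 34.94 → include.
Optimal diet: carrion scraps, ground squirrels, roots — 3 of 3 types.

3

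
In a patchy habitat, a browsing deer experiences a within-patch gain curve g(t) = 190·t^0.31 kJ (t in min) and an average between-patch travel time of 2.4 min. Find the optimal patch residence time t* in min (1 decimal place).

Maximise g(t)/(T+t): set derivative to zero → g'(t)(T+t) = g(t).
g'(t) = 0.31·190·t^-0.69. Setting 0.31·190·t^-0.69 = 190·t^0.31/(2.4+t) gives 0.31(2.4+t) = t, so 0.69·t = 0.31×2.4.
t* = 0.31×2.4/0.69 = 1.078 min.

1.1 min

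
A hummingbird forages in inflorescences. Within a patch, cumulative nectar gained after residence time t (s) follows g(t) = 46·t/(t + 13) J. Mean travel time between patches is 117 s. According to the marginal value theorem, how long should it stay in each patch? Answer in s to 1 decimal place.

By the marginal value theorem, leave when the instantaneous gain rate g'(t) equals the habitat-wide average g(t)/(T + t).
g'(t) = 46·13/(t + 13)². Setting 46·13/(t+13)² = 46t/[(t+13)(117+t)] gives 13(117+t) = t(t+13), so t² = 13×117 = 1521.
t* = √1521 = 39 s.

39.0 s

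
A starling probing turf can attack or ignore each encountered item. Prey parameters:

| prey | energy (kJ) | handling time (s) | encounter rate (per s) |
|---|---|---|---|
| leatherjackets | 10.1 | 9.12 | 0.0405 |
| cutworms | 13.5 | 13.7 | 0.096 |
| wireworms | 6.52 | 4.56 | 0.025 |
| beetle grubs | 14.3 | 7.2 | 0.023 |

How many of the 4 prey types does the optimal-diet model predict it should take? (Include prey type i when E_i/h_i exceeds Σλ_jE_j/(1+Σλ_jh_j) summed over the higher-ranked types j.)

Rank by E/h (kJ/s): beetle grubs 1.99, wireworms 1.43, leatherjackets 1.11, cutworms 0.985. Include each in turn until the next type's E/h falls below the running intake rate.
Rate on top 1: 0.2822. wireworms: 1.43 > 0.2822 → include.
Rate on top 2: 0.3844. leatherjackets: 1.11 > 0.3844 → include.
Rate on top 3: 0.5464. cutworms: 0.985 > 0.5464 → include.
Optimal diet: beetle grubs, wireworms, leatherjackets, cutworms — 4 of 4 types.

4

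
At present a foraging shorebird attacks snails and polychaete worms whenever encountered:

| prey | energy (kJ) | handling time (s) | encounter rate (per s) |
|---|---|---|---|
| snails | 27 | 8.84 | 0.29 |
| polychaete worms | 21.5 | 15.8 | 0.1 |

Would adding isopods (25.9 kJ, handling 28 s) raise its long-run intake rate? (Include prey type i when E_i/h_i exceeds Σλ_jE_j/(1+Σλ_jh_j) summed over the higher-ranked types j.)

Intake rate on the current diet: R = (0.29×27 + 0.1×21.5) / (1 + 0.29×8.84 + 0.1×15.8) = 9.98/5.144 = 1.94 kJ/s.
Profitability of isopods: 25.9/28 = 0.925 kJ/s.
Since 0.925 < R, time spent handling isopods is better spent searching.

No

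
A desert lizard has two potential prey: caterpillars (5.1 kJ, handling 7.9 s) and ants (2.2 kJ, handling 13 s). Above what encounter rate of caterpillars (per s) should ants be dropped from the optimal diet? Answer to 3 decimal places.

The zero-one rule: include ants iff E₂/h₂ > λE₁/(1+λh₁). Equality gives the switch point.
λE₁h₂ = E₂ + λE₂h₁ ⇒ λ = E₂/(E₁h₂ − E₂h₁) = 2.2/(66.3 − 17.38) = 0.04497 per s.

0.045 per s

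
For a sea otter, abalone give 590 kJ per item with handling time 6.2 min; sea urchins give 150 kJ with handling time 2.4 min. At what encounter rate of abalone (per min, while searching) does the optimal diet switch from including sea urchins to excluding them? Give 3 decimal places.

0.309 per min

At the threshold, the rate on abalone alone equals the profitability of sea urchins: λ·590/(1 + λ·6.2) = 150/2.4 = 62.5.
Rearranging, λ(590 − 62.5×6.2) = 62.5, so λ = 62.5/202.5 = 0.3086 per min.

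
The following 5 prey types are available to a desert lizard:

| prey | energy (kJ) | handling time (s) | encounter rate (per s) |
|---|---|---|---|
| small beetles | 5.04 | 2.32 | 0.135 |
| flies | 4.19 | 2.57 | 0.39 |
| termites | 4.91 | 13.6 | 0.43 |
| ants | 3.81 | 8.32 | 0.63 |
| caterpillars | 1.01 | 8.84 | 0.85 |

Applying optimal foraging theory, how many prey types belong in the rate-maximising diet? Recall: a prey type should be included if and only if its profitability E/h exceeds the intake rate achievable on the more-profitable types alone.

2

E/h in descending order: small beetles 2.17, flies 1.63, ants 0.458, termites 0.361, caterpillars 0.114 kJ/s. The optimal diet is the largest prefix of this list for which every included type satisfies E_i/h_i > R on the types above it.
Rate on top 1: 0.5181. flies: 1.63 > 0.5181 → include.
Rate on top 2: 0.9996. ants: 0.458 < 0.9996 → exclude; stop.
Optimal diet: small beetles, flies — 2 of 5 types.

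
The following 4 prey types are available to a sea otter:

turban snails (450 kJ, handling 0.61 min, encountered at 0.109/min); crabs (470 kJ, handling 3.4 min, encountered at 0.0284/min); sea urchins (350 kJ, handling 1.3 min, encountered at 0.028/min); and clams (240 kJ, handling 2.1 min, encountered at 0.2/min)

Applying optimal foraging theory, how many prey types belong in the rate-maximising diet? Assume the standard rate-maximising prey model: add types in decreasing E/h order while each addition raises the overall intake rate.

Rank by E/h (kJ/min): turban snails 738, sea urchins 269, crabs 138, clams 114. Include each in turn until the next type's E/h falls below the running intake rate.
Rate on top 1: 45.99. sea urchins: 269 > 45.99 → include.
Rate on top 2: 53.36. crabs: 138 > 53.36 → include.
Rate on top 3: 60.19. clams: 114 > 60.19 → include.
Optimal diet: turban snails, sea urchins, crabs, clams — 4 of 4 types.

4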